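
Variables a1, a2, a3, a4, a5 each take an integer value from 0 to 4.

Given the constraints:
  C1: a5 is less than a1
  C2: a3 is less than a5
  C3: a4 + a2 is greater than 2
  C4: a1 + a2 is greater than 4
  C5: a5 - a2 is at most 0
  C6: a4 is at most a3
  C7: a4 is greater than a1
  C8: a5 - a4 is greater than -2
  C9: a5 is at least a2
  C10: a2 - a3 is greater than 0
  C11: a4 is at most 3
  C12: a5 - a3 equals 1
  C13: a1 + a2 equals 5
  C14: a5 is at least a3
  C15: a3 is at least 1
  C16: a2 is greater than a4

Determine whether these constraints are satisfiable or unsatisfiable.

Constraints 1, 6, 7, 9, and 10 give a1 < a4, a4 ≤ a3, a3 < a2, a2 ≤ a5, a5 < a1. Chaining: a1 < a4 ≤ a3 < a2 ≤ a5 < a1, which forces a1 < a1 — impossible.

Unsatisfiable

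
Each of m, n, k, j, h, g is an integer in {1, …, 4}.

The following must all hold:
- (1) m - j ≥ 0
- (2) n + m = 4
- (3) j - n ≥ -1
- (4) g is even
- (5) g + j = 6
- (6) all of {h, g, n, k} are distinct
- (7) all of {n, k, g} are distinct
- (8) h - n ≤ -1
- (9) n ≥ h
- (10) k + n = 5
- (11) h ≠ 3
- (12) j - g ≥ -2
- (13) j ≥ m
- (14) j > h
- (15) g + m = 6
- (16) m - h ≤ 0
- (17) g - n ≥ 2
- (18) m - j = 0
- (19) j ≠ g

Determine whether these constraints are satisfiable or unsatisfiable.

Constraints 1, 8, 12, 16, and 17 give n − h ≥ 1, h − m ≥ 0, m − j ≥ 0, j − g ≥ -2, g − n ≥ 2.
Adding all 5 inequalities: the left sides telescope to 0, and the right sides sum to 1 + 0 + 0 + (-2) + 2 = 1. So 0 ≥ 1, which is false.

Unsatisfiable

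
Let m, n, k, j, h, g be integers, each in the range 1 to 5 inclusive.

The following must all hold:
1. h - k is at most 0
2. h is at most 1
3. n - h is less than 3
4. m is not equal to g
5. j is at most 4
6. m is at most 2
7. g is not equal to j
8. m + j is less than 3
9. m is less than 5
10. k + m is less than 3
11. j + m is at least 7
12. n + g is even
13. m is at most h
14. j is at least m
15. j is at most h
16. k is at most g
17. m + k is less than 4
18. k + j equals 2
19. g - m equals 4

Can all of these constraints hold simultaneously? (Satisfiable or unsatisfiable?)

Unsatisfiable

From constraint 5: j ≤ 4. From constraints 2 and 13: m ≤ h ≤ 1. Hence j + m ≤ 5. But constraint 11 requires j + m ≥ 7, and 7 > 5. Contradiction.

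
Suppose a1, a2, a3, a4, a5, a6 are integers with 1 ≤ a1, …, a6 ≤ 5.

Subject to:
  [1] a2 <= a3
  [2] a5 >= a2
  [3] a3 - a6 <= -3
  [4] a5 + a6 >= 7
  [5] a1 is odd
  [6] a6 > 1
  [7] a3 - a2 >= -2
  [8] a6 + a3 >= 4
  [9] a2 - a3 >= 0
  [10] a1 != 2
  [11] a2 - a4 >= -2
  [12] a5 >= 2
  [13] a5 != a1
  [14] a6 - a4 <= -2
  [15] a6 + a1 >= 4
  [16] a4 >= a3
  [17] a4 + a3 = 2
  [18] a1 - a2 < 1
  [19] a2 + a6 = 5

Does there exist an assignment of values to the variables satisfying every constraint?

Constraints 3, 7, 11, and 14 give a6 − a3 ≥ 3, a3 − a2 ≥ -2, a2 − a4 ≥ -2, a4 − a6 ≥ 2.
Adding all 4 inequalities: the left sides telescope to 0, and the right sides sum to 3 + (-2) + (-2) + 2 = 1. So 0 ≥ 1, which is false.

Unsatisfiable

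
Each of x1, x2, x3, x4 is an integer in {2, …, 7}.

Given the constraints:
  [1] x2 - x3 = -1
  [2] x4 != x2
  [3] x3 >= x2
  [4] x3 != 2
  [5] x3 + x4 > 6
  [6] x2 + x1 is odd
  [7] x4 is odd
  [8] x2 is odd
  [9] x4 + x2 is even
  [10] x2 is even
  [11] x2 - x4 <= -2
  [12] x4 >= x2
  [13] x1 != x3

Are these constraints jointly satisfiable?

Unsatisfiable

Constraint 7 makes x4 odd and constraint 10 makes x2 even, so x4 + x2 must be odd. Constraint 9 says x4 + x2 is even — contradiction.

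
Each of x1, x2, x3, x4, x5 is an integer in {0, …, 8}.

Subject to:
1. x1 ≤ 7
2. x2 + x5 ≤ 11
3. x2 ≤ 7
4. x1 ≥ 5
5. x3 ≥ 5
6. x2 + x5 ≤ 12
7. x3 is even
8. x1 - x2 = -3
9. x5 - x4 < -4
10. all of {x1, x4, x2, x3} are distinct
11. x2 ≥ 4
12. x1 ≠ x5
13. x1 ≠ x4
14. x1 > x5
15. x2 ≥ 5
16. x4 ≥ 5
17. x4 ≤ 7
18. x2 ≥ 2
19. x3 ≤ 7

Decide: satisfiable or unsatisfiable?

Unsatisfiable

Constraints 1, 3, 4, 5, 15, 16, 17, and 19 confine each of x1, x4, x2, x3 to the 3 values {5, …, 7}.
Constraint 10 requires all 4 of them to be distinct, but only 3 values are available — impossible by the pigeonhole principle.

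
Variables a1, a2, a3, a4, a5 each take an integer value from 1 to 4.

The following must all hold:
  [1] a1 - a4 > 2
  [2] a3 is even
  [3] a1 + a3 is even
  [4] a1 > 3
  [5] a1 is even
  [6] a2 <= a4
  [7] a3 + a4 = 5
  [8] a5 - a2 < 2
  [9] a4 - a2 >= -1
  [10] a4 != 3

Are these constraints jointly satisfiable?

Try a1 = 4, a2 = 1, a3 = 4, a4 = 1, a5 = 2.
Check constraint 1: a1 - a4 = 3; constraint 7: a3 + a4 = 5. The remaining constraints are straightforward to verify.

Satisfiable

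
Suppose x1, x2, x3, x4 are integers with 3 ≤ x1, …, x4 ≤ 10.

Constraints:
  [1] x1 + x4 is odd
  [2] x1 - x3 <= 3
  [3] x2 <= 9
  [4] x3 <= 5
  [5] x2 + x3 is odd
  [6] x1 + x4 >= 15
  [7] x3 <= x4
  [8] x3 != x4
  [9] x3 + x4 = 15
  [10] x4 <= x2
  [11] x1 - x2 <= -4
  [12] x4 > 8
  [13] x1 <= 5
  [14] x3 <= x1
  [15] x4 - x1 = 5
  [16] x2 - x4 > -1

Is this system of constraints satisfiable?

Unsatisfiable

From constraints 13 and 14: x3 ≤ x1 ≤ 5. From constraints 3 and 10: x4 ≤ x2 ≤ 9. Hence x3 + x4 ≤ 14. But constraint 9 requires x3 + x4 = 15, and 15 > 14. Contradiction.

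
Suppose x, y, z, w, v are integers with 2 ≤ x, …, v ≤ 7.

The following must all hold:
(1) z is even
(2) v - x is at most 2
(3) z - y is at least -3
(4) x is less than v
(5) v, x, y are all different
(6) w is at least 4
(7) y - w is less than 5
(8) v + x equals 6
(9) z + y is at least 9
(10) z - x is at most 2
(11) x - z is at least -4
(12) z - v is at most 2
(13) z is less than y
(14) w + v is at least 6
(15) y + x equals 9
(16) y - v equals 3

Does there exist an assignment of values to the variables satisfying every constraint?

Satisfiable

One satisfying assignment is x = 2, y = 7, z = 4, w = 4, v = 4.
For the less obvious constraints — constraint 2: v - x = 2; constraint 3: z - y = -3; constraint 7: y - w = 3 — and the others hold by inspection.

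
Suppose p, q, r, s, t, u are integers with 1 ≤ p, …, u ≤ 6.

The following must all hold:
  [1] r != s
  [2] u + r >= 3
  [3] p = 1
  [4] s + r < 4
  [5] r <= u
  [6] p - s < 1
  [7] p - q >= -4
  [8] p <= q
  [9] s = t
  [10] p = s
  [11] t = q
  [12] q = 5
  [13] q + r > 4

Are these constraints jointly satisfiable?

Constraint 3 fixes p = 1 and constraint 12 fixes q = 5. Constraints 9, 10, and 11 give p = s = t = q, so p = q. But 1 ≠ 5 — contradiction.

Unsatisfiable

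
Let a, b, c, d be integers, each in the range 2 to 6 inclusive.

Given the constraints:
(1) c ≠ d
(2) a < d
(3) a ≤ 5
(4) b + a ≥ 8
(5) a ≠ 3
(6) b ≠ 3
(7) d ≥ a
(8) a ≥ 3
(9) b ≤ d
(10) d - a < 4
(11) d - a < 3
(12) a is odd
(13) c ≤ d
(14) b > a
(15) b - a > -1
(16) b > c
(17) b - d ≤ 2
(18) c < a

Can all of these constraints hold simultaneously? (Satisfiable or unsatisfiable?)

Satisfiable

One satisfying assignment is a = 5, b = 6, c = 2, d = 6.
For the less obvious constraints — constraint 4: b + a = 11; constraint 10: d - a = 1 — and the others hold by inspection.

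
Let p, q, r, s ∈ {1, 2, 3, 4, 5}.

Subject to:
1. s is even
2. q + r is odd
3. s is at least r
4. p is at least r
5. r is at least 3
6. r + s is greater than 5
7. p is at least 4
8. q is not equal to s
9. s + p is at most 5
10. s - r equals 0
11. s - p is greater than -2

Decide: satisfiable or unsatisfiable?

Unsatisfiable

From constraints 3 and 5: s ≥ r ≥ 3. From constraint 7: p ≥ 4. Hence s + p ≥ 7. But constraint 9 requires s + p ≤ 5, and 5 < 7. Contradiction.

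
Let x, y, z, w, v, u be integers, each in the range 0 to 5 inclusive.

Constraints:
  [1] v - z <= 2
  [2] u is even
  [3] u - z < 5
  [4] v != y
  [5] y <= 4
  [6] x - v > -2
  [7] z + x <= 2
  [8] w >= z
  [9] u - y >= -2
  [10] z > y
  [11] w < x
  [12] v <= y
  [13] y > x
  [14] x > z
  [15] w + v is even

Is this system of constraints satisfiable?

Constraints 10, 13, and 14 give y < z, z < x, x < y. Chaining: y < z < x < y, which forces y < y — impossible.

Unsatisfiable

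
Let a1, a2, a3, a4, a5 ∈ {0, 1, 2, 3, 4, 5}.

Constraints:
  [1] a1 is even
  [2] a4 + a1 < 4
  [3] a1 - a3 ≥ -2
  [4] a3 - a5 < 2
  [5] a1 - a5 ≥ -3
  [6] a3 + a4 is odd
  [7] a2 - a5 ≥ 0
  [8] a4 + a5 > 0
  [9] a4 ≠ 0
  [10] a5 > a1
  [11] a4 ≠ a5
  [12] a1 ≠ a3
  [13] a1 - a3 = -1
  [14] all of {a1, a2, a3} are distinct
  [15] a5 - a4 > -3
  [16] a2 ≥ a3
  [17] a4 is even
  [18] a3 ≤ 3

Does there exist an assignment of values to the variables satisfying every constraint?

Satisfiable

Take a1 = 0, a2 = 3, a3 = 1, a4 = 2, a5 = 1. Then constraint 2: a4 + a1 = 2; constraint 3: a1 - a3 = -1, and every other listed constraint is also met.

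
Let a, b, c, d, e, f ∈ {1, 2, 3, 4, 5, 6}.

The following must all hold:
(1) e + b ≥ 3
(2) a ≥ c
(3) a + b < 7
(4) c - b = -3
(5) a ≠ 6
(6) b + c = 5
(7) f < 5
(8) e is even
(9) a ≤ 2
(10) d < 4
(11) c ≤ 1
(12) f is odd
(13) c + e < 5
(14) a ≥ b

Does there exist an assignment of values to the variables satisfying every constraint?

Unsatisfiable

From constraints 9 and 14: b ≤ a ≤ 2. From constraint 11: c ≤ 1. Hence b + c ≤ 3. But constraint 6 requires b + c = 5, and 5 > 3. Contradiction.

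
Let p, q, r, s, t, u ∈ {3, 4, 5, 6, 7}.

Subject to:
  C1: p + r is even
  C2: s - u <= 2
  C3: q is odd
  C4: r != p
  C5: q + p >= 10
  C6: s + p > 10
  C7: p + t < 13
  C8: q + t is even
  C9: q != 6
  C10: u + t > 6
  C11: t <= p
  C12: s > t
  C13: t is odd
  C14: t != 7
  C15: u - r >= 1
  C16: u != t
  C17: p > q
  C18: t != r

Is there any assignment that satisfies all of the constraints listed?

Satisfiable

Try p = 7, q = 3, r = 5, s = 6, t = 3, u = 6.
Check constraint 2: s - u = 0; constraint 5: q + p = 10. The remaining constraints are straightforward to verify.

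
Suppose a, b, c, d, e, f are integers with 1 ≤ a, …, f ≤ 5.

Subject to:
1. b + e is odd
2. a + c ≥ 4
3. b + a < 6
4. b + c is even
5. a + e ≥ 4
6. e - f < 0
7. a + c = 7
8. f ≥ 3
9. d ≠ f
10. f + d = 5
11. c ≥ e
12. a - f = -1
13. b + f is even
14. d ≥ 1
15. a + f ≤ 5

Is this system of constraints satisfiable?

Satisfiable

Setting (a, b, c, d, e, f) = (2, 3, 5, 2, 2, 3) satisfies everything: constraint 2: a + c = 7; constraint 3: b + a = 5, and the others follow.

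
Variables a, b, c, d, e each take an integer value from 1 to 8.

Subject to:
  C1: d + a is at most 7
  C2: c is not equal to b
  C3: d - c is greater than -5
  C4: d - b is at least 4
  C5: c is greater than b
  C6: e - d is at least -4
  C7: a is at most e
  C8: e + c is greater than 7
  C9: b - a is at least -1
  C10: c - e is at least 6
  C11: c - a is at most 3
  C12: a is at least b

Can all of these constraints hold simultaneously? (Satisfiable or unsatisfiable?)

Constraints 4, 6, 9, 10, and 11 give c − e ≥ 6, e − d ≥ -4, d − b ≥ 4, b − a ≥ -1, a − c ≥ -3.
Adding all 5 inequalities: the left sides telescope to 0, and the right sides sum to 6 + (-4) + 4 + (-1) + (-3) = 2. So 0 ≥ 2, which is false.

Unsatisfiable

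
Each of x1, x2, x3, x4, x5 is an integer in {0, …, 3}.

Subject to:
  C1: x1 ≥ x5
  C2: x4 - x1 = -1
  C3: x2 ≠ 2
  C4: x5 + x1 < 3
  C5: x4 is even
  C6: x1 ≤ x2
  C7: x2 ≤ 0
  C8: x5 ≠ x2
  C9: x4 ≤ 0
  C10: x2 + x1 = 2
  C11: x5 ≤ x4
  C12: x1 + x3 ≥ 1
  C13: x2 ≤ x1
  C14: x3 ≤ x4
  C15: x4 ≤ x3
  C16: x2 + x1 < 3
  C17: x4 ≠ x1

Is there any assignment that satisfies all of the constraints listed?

Unsatisfiable

From constraints 6 and 7: x1 ≤ x2 ≤ 0. From constraints 9 and 14: x3 ≤ x4 ≤ 0. Hence x1 + x3 ≤ 0. But constraint 12 requires x1 + x3 ≥ 1, and 1 > 0. Contradiction.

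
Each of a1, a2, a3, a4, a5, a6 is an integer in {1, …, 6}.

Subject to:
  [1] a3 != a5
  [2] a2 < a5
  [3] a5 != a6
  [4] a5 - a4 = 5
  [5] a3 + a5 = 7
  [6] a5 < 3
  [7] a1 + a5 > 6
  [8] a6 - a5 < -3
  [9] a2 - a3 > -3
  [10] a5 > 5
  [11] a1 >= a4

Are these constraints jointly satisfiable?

From constraint 10: a5 ≥ 6. From constraint 6: a5 ≤ 2. But 2 < 6, so no value of a5 works.

Unsatisfiable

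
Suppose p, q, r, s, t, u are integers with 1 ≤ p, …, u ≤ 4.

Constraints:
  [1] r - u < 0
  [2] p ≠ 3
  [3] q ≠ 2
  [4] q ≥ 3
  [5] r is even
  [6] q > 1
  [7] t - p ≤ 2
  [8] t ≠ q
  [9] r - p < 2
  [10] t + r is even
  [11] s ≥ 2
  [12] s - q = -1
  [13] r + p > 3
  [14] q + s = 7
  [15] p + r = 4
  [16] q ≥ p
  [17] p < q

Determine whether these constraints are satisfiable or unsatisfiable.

Take p = 2, q = 4, r = 2, s = 3, t = 2, u = 3. Then constraint 1: r - u = -1; constraint 7: t - p = 0, and every other listed constraint is also met.

Satisfiable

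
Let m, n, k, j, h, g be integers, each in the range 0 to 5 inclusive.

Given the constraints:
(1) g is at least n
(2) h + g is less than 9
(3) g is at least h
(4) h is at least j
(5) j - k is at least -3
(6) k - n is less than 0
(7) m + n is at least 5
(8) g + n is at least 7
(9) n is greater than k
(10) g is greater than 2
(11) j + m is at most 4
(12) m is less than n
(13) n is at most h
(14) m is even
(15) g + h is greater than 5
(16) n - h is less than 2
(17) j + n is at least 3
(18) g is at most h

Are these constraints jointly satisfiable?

Satisfiable

One satisfying assignment is m = 2, n = 4, k = 2, j = 2, h = 4, g = 4.
For the less obvious constraints — constraint 2: h + g = 8; constraint 5: j - k = 0 — and the others hold by inspection.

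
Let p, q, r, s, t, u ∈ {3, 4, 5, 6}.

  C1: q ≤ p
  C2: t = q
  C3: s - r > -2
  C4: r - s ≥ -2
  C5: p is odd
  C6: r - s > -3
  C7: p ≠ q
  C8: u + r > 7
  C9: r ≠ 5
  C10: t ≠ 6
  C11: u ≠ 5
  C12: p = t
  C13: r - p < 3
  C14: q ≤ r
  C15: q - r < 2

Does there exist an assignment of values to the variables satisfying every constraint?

From constraints 2 and 12, p = t = q, so p = q. But constraint 7 says p ≠ q. Contradiction.

Unsatisfiable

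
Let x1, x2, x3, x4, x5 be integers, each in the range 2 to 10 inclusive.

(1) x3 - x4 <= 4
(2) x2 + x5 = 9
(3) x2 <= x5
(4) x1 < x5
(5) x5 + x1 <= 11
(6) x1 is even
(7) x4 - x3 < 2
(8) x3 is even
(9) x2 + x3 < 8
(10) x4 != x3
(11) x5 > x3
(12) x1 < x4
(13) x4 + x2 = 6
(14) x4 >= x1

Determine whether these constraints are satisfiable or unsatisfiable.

Try x1 = 2, x2 = 3, x3 = 4, x4 = 3, x5 = 6.
Check constraint 1: x3 - x4 = 1; constraint 2: x2 + x5 = 9; constraint 5: x5 + x1 = 8. The remaining constraints are straightforward to verify.

Satisfiable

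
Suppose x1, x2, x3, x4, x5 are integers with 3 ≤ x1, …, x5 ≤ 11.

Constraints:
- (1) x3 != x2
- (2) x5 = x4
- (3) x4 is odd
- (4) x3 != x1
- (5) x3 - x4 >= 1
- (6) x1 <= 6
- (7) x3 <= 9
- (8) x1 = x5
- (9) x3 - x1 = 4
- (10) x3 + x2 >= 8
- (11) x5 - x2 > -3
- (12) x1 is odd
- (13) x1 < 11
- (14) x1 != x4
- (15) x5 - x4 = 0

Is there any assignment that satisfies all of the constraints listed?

From constraints 2 and 8, x1 = x5 = x4, so x1 = x4. But constraint 14 says x1 ≠ x4. Contradiction.

Unsatisfiable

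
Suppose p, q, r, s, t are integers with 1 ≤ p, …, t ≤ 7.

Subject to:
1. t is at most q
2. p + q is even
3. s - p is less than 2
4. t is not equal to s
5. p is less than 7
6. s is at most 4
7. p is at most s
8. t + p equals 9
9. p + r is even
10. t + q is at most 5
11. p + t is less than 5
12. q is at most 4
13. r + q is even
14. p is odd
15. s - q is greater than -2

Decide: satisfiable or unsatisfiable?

Unsatisfiable

From constraints 1 and 12: t ≤ q ≤ 4. From constraints 6 and 7: p ≤ s ≤ 4. Hence t + p ≤ 8. But constraint 8 requires t + p = 9, and 9 > 8. Contradiction.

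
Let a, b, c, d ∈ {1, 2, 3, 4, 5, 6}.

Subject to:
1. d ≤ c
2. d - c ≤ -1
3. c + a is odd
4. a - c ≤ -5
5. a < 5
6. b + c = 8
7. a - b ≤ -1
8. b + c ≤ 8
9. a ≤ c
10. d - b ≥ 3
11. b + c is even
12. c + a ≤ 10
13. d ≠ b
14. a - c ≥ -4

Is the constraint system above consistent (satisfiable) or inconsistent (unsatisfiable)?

Unsatisfiable

Constraints 2, 7, 10, and 14 give d − b ≥ 3, b − a ≥ 1, a − c ≥ -4, c − d ≥ 1.
Adding all 4 inequalities: the left sides telescope to 0, and the right sides sum to 3 + 1 + (-4) + 1 = 1. So 0 ≥ 1, which is false.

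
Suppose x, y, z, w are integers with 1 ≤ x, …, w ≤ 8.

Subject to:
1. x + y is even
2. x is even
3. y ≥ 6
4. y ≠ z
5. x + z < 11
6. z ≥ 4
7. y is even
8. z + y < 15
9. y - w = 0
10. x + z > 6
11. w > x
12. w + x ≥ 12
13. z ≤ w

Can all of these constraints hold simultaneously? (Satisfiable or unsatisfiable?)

The assignment x = 4, y = 8, z = 4, w = 8 works:
  constraint 5 holds since x + z = 8.
  constraint 8 holds since z + y = 12.
The rest check out directly.

Satisfiable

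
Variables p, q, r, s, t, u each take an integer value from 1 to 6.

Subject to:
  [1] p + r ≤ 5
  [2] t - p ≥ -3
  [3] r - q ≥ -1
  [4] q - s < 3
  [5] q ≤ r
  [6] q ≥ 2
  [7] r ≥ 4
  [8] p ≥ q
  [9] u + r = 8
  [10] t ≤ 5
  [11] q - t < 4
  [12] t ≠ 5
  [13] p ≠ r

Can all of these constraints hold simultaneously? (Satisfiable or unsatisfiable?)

Unsatisfiable

From constraints 6 and 8: p ≥ q ≥ 2. From constraint 7: r ≥ 4. Hence p + r ≥ 6. But constraint 1 requires p + r ≤ 5, and 5 < 6. Contradiction.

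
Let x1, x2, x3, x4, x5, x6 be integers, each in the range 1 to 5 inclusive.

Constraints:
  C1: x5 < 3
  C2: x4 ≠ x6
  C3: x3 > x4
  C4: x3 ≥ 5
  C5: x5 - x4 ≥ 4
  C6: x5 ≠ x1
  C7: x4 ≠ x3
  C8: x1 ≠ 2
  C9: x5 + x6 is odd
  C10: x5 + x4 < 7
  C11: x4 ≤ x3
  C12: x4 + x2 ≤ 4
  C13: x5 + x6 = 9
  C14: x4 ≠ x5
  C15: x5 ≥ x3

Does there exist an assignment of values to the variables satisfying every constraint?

Unsatisfiable

From constraints 4 and 15: x5 ≥ x3 and x3 ≥ 5, so x5 ≥ 5. From constraint 1: x5 ≤ 2. But 2 < 5, so no value of x5 works.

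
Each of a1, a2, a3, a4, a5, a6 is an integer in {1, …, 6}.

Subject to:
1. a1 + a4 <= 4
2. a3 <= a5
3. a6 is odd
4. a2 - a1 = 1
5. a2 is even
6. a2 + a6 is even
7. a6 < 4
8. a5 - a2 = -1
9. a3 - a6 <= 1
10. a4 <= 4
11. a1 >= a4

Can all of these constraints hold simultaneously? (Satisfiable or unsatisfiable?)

Constraint 5 makes a2 even and constraint 3 makes a6 odd, so a2 + a6 must be odd. Constraint 6 says a2 + a6 is even — contradiction.

Unsatisfiable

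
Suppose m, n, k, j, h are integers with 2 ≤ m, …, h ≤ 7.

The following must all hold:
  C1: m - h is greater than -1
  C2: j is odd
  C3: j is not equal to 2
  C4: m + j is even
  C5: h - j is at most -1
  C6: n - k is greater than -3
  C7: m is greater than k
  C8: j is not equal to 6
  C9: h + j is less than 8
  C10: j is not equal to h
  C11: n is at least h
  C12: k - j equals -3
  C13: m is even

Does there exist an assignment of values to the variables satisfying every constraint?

Constraint 13 makes m even and constraint 2 makes j odd, so m + j must be odd. Constraint 4 says m + j is even — contradiction.

Unsatisfiable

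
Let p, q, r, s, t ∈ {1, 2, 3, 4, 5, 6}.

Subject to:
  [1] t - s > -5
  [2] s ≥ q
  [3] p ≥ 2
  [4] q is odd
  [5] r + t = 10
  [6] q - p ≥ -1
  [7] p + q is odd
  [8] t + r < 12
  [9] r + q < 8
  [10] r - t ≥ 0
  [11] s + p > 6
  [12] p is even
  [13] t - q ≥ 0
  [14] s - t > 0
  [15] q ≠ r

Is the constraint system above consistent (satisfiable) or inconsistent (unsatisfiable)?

Satisfiable

Setting (p, q, r, s, t) = (2, 1, 6, 6, 4) satisfies everything: constraint 1: t - s = -2; constraint 5: r + t = 10, and the others follow.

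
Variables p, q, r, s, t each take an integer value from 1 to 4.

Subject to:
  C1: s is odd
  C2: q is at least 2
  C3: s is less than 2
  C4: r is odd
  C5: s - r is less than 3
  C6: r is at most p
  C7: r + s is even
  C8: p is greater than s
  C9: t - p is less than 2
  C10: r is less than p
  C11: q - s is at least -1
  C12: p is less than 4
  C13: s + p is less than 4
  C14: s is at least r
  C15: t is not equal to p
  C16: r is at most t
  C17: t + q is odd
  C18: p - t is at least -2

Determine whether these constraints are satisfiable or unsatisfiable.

One satisfying assignment is p = 2, q = 2, r = 1, s = 1, t = 1.
For the less obvious constraints — constraint 5: s - r = 0; constraint 9: t - p = -1; constraint 11: q - s = 1 — and the others hold by inspection.

Satisfiable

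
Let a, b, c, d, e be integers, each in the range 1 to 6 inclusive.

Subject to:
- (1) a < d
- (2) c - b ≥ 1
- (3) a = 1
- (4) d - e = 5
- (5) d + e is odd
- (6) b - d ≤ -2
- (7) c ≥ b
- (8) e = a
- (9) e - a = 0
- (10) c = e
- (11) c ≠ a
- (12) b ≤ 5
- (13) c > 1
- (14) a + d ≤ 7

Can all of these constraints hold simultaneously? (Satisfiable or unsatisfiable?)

From constraints 8 and 10, c = e = a, so c = a. But constraint 11 says c ≠ a. Contradiction.

Unsatisfiable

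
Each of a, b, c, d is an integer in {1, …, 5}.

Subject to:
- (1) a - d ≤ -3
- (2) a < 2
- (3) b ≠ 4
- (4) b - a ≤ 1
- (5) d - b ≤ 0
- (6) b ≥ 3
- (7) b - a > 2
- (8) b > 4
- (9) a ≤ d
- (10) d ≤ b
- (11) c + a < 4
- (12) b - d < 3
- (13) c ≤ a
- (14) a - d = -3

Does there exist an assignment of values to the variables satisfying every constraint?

Constraints 1, 4, and 5 give a − b ≥ -1, b − d ≥ 0, d − a ≥ 3.
Adding all 3 inequalities: the left sides telescope to 0, and the right sides sum to (-1) + 0 + 3 = 2. So 0 ≥ 2, which is false.

Unsatisfiable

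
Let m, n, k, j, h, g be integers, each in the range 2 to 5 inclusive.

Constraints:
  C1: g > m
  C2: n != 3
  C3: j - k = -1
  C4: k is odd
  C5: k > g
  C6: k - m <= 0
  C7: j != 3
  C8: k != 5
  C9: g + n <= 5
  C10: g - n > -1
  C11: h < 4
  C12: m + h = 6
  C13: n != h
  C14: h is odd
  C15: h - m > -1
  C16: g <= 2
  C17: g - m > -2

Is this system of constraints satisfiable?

Constraints 1, 5, and 6 give g < k, k ≤ m, m < g. Chaining: g < k ≤ m < g, which forces g < g — impossible.

Unsatisfiable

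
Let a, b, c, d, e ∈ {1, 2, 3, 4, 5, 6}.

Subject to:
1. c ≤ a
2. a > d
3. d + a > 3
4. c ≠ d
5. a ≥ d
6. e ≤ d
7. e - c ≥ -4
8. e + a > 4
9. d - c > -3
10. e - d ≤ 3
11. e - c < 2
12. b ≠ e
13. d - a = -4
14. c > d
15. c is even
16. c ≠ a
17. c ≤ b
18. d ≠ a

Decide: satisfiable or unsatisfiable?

One satisfying assignment is a = 5, b = 4, c = 2, d = 1, e = 1.
For the less obvious constraints — constraint 3: d + a = 6; constraint 7: e - c = -1 — and the others hold by inspection.

Satisfiable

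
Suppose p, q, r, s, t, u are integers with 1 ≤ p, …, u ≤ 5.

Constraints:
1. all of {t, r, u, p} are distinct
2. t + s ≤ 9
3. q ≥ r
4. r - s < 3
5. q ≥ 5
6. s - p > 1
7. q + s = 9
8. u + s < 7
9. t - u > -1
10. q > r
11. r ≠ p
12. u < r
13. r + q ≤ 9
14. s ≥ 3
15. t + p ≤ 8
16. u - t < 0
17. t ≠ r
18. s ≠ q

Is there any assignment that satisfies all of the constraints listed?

Take p = 2, q = 5, r = 4, s = 4, t = 3, u = 1. Then constraint 2: t + s = 7; constraint 4: r - s = 0, and every other listed constraint is also met.

Satisfiable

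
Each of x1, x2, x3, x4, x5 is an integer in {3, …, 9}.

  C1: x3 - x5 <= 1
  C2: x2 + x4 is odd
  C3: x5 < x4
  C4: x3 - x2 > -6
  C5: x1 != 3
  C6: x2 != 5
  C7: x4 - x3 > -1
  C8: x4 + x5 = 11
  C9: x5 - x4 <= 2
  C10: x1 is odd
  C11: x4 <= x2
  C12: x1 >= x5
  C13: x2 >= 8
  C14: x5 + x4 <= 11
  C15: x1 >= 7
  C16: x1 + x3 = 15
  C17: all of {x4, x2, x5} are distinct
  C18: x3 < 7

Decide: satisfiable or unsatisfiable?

Satisfiable

Take x1 = 9, x2 = 9, x3 = 6, x4 = 6, x5 = 5. Then constraint 1: x3 - x5 = 1; constraint 4: x3 - x2 = -3; constraint 7: x4 - x3 = 0, and every other listed constraint is also met.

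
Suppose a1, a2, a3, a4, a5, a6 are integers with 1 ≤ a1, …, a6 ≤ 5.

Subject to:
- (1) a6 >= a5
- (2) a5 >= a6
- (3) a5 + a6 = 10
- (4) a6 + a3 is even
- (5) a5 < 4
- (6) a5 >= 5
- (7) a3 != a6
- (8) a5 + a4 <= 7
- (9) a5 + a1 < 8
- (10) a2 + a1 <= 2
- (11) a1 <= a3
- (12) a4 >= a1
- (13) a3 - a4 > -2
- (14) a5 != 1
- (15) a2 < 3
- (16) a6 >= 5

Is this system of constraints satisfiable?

Unsatisfiable

From constraints 2 and 16: a5 ≥ a6 and a6 ≥ 5, so a5 ≥ 5. From constraint 5: a5 ≤ 3. But 3 < 5, so no value of a5 works.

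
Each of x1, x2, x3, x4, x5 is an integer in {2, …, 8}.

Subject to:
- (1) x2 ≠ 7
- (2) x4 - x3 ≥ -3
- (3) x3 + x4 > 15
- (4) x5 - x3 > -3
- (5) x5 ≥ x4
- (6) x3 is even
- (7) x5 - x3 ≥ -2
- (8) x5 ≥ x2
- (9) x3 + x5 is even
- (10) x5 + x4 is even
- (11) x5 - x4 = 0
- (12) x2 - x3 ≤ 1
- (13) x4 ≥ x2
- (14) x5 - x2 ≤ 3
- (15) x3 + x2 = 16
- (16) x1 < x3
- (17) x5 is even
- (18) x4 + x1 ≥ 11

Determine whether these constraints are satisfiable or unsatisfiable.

Satisfiable

Try x1 = 6, x2 = 8, x3 = 8, x4 = 8, x5 = 8.
Check constraint 2: x4 - x3 = 0; constraint 3: x3 + x4 = 16; constraint 4: x5 - x3 = 0. The remaining constraints are straightforward to verify.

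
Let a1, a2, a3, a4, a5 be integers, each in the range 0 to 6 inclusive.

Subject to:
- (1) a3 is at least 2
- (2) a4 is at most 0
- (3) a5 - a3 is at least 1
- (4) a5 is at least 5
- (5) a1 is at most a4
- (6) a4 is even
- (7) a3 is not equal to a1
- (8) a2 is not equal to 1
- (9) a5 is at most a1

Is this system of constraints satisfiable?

From constraints 4 and 9: a1 ≥ a5 and a5 ≥ 5, so a1 ≥ 5. From constraints 2 and 5: a1 ≤ a4 and a4 ≤ 0, so a1 ≤ 0. But 0 < 5, so no value of a1 works.

Unsatisfiable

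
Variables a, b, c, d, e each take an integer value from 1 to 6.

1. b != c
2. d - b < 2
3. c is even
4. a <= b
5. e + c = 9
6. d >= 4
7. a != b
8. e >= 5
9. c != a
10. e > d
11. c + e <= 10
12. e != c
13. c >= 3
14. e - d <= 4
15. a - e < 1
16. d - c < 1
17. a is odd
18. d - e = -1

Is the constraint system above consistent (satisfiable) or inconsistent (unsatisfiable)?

Satisfiable

Setting (a, b, c, d, e) = (3, 5, 4, 4, 5) satisfies everything: constraint 2: d - b = -1; constraint 5: e + c = 9, and the others follow.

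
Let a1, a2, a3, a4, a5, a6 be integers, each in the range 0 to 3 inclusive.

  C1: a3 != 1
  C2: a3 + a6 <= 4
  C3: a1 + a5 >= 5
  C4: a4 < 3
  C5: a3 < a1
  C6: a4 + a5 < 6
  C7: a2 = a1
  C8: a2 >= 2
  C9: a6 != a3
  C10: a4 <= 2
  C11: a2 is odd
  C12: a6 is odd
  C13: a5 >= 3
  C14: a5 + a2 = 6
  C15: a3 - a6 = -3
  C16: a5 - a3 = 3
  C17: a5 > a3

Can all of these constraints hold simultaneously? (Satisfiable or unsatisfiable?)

Take a1 = 3, a2 = 3, a3 = 0, a4 = 1, a5 = 3, a6 = 3. Then constraint 2: a3 + a6 = 3; constraint 3: a1 + a5 = 6, and every other listed constraint is also met.

Satisfiable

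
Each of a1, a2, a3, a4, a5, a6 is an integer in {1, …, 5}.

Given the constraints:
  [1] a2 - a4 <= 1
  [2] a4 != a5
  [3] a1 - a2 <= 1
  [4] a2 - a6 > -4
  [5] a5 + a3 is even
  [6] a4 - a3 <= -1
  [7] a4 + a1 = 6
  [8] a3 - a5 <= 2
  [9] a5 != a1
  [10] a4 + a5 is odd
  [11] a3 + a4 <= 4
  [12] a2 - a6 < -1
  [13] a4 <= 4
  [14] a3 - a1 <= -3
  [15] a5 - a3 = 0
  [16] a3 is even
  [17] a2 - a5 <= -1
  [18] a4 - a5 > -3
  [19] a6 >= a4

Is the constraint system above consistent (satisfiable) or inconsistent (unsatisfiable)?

Constraints 1, 3, 6, and 14 give a2 − a1 ≥ -1, a1 − a3 ≥ 3, a3 − a4 ≥ 1, a4 − a2 ≥ -1.
Adding all 4 inequalities: the left sides telescope to 0, and the right sides sum to (-1) + 3 + 1 + (-1) = 2. So 0 ≥ 2, which is false.

Unsatisfiable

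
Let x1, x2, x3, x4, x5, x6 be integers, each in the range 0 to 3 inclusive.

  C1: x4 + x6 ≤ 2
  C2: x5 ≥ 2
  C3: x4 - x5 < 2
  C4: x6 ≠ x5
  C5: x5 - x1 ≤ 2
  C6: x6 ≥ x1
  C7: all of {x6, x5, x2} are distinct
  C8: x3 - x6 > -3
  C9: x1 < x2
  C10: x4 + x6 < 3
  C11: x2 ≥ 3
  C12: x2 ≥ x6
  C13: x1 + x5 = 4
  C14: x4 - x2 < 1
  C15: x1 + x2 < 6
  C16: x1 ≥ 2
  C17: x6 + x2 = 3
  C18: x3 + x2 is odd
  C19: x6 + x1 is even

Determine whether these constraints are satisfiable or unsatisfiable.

From constraints 6 and 16: x6 ≥ x1 ≥ 2. From constraint 11: x2 ≥ 3. Hence x6 + x2 ≥ 5. But constraint 17 requires x6 + x2 = 3, and 3 < 5. Contradiction.

Unsatisfiable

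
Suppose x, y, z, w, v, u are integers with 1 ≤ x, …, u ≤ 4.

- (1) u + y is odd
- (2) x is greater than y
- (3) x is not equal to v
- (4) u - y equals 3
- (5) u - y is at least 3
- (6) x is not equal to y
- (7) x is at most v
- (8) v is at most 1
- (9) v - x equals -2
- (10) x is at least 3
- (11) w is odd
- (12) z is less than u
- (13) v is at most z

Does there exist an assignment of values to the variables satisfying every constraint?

From constraint 10: x ≥ 3. From constraints 7 and 8: x ≤ v and v ≤ 1, so x ≤ 1. But 1 < 3, so no value of x works.

Unsatisfiable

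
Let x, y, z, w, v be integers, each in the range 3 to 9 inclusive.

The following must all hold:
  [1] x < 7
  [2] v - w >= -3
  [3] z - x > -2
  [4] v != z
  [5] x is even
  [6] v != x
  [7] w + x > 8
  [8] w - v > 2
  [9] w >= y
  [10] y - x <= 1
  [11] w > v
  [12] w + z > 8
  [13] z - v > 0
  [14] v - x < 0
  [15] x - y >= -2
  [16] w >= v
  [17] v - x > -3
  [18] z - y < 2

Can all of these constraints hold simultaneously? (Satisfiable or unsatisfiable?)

Satisfiable

The assignment x = 4, y = 3, z = 4, w = 6, v = 3 works:
  constraint 2 holds since v - w = -3.
  constraint 3 holds since z - x = 0.
  constraint 7 holds since w + x = 10.
The rest check out directly.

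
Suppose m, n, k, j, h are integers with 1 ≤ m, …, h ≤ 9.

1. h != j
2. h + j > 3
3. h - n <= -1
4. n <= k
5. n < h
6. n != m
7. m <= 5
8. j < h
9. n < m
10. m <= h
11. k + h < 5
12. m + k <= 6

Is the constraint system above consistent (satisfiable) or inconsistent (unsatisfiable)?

Constraints 3, 9, and 10 give m ≤ h, h < n, n < m. Chaining: m ≤ h < n < m, which forces m < m — impossible.

Unsatisfiable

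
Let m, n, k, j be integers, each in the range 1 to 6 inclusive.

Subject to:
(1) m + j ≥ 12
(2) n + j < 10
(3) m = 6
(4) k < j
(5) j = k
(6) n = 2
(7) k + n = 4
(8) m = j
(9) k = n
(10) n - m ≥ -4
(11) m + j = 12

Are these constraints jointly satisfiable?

Unsatisfiable

Constraint 3 fixes m = 6 and constraint 6 fixes n = 2. Constraints 5, 8, and 9 give m = j = k = n, so m = n. But 6 ≠ 2 — contradiction.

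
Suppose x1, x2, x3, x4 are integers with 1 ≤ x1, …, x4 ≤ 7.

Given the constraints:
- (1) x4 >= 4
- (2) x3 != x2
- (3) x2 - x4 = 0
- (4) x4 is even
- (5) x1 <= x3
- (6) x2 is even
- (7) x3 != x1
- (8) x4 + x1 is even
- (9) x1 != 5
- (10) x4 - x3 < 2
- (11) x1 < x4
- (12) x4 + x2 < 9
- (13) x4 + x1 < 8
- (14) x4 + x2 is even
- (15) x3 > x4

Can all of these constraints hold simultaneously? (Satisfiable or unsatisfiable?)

The assignment x1 = 2, x2 = 4, x3 = 5, x4 = 4 works:
  constraint 3 holds since x2 - x4 = 0.
  constraint 10 holds since x4 - x3 = -1.
The rest check out directly.

Satisfiable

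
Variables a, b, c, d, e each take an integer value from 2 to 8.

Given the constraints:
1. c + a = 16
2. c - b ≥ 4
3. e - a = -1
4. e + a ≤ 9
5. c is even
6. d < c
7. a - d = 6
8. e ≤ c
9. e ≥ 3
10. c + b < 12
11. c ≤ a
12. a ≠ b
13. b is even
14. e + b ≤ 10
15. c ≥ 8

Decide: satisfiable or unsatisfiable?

From constraint 9: e ≥ 3. From constraints 11 and 15: a ≥ c ≥ 8. Hence e + a ≥ 11. But constraint 4 requires e + a ≤ 9, and 9 < 11. Contradiction.

Unsatisfiable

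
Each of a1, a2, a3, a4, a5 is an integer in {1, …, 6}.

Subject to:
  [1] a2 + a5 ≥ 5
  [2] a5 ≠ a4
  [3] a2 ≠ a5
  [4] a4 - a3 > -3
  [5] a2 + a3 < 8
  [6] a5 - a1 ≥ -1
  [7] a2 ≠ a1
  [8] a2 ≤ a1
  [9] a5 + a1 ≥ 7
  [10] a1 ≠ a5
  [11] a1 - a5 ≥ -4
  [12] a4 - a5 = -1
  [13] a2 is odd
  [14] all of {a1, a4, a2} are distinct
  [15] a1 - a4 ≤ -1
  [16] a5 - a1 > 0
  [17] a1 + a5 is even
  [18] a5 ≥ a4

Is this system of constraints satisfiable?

Take a1 = 3, a2 = 1, a3 = 6, a4 = 4, a5 = 5. Then constraint 1: a2 + a5 = 6; constraint 4: a4 - a3 = -2; constraint 5: a2 + a3 = 7, and every other listed constraint is also met.

Satisfiable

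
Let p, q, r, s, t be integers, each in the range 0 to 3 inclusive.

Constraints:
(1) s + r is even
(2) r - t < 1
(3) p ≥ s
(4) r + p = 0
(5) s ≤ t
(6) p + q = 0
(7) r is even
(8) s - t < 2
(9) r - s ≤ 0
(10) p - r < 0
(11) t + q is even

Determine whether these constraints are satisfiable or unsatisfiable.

Unsatisfiable

Constraints 3, 9, and 10 give p < r, r ≤ s, s ≤ p. Chaining: p < r ≤ s ≤ p, which forces p < p — impossible.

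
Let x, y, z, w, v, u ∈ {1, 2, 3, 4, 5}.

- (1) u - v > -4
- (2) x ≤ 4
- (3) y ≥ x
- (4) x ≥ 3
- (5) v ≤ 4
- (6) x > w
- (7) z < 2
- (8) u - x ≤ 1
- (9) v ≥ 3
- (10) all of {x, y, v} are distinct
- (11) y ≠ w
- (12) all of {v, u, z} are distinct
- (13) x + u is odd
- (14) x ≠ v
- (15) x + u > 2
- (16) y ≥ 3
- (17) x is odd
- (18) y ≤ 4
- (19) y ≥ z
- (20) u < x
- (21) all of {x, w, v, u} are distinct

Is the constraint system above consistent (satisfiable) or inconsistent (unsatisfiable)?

Unsatisfiable

Constraints 2, 4, 5, 9, 16, and 18 confine each of x, y, v to the 2 values {3, 4}.
Constraint 10 requires all 3 of them to be distinct, but only 2 values are available — impossible by the pigeonhole principle.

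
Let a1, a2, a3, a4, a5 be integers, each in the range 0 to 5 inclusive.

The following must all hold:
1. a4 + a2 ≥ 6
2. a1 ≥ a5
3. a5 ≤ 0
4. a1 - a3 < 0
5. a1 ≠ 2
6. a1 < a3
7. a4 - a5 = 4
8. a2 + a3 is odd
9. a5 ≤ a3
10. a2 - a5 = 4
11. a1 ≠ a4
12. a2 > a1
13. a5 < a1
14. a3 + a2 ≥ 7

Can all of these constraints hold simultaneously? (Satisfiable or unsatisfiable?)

Take a1 = 3, a2 = 4, a3 = 5, a4 = 4, a5 = 0. Then constraint 1: a4 + a2 = 8; constraint 4: a1 - a3 = -2, and every other listed constraint is also met.

Satisfiable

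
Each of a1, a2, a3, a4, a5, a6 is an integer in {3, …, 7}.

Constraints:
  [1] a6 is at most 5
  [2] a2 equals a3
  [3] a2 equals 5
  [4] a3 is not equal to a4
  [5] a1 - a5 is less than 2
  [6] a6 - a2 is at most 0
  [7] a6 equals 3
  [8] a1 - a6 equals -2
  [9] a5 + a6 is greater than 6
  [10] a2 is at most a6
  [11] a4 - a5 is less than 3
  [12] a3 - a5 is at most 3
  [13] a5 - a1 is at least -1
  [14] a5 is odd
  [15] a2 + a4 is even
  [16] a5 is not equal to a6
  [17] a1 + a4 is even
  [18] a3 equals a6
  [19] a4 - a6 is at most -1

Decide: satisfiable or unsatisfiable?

Constraint 3 fixes a2 = 5 and constraint 7 fixes a6 = 3. Constraints 2 and 18 give a2 = a3 = a6, so a2 = a6. But 5 ≠ 3 — contradiction.

Unsatisfiable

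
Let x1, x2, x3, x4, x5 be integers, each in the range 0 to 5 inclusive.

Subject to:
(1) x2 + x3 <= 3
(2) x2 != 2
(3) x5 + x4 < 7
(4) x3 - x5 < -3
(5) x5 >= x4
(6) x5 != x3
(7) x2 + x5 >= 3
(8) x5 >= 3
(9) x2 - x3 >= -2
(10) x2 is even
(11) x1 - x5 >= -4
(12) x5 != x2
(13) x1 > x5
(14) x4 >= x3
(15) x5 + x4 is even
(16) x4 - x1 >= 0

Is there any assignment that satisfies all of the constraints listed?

Unsatisfiable

Constraints 5, 13, and 16 give x1 ≤ x4, x4 ≤ x5, x5 < x1. Chaining: x1 ≤ x4 ≤ x5 < x1, which forces x1 < x1 — impossible.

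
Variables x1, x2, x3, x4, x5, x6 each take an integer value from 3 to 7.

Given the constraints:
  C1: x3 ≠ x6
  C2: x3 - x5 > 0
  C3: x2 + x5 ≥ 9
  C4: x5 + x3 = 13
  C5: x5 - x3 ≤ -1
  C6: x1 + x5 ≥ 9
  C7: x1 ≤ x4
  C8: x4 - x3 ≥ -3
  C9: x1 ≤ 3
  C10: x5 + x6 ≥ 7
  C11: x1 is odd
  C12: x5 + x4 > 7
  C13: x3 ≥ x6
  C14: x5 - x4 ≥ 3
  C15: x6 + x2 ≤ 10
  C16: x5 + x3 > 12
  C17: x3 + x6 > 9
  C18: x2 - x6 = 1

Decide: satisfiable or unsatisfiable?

Unsatisfiable

Constraints 5, 8, and 14 give x5 − x4 ≥ 3, x4 − x3 ≥ -3, x3 − x5 ≥ 1.
Adding all 3 inequalities: the left sides telescope to 0, and the right sides sum to 3 + (-3) + 1 = 1. So 0 ≥ 1, which is false.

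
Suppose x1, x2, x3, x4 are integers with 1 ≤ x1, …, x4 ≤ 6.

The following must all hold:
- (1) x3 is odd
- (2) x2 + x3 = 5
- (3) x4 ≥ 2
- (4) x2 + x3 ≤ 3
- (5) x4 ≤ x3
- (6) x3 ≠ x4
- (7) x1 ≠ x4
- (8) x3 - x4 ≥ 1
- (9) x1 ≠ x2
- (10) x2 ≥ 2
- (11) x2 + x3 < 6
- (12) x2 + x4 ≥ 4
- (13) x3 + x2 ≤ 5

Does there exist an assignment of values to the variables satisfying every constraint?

Unsatisfiable

From constraint 10: x2 ≥ 2. From constraints 3 and 5: x3 ≥ x4 ≥ 2. Hence x2 + x3 ≥ 4. But constraint 4 requires x2 + x3 ≤ 3, and 3 < 4. Contradiction.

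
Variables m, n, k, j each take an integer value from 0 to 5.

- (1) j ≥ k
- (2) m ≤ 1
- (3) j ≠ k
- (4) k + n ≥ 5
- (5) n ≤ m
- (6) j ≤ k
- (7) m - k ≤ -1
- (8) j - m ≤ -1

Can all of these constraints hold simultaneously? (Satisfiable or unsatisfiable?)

Unsatisfiable

Constraints 1, 7, and 8 give j < m, m < k, k ≤ j. Chaining: j < m < k ≤ j, which forces j < j — impossible.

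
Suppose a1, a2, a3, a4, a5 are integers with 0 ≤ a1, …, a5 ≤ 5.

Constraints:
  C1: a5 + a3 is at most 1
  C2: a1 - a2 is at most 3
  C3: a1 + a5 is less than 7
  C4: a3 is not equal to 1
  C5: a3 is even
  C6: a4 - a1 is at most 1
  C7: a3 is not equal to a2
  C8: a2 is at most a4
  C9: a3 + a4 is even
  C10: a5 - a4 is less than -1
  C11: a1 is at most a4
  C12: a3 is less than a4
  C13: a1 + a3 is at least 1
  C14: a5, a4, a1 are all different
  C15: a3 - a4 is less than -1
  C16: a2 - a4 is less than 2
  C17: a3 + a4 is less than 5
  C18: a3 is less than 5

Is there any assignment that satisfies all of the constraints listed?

Satisfiable

The assignment a1 = 3, a2 = 3, a3 = 0, a4 = 4, a5 = 1 works:
  constraint 1 holds since a5 + a3 = 1.
  constraint 2 holds since a1 - a2 = 0.
  constraint 3 holds since a1 + a5 = 4.
The rest check out directly.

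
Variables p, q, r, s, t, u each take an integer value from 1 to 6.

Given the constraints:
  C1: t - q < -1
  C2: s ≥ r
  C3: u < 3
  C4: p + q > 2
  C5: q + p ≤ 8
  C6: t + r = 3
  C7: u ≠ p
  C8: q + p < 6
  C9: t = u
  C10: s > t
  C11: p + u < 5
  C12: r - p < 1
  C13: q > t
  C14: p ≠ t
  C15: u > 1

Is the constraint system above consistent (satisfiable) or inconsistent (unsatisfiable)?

Setting (p, q, r, s, t, u) = (1, 4, 1, 3, 2, 2) satisfies everything: constraint 1: t - q = -2; constraint 4: p + q = 5, and the others follow.

Satisfiable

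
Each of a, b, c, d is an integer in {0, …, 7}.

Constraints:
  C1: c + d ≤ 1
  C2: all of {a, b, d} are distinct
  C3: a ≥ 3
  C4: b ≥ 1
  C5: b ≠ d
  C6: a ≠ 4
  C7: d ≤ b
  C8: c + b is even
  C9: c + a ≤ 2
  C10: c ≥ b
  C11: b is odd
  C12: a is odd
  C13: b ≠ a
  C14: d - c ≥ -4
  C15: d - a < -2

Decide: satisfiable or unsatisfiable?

From constraints 4 and 10: c ≥ b ≥ 1. From constraint 3: a ≥ 3. Hence c + a ≥ 4. But constraint 9 requires c + a ≤ 2, and 2 < 4. Contradiction.

Unsatisfiable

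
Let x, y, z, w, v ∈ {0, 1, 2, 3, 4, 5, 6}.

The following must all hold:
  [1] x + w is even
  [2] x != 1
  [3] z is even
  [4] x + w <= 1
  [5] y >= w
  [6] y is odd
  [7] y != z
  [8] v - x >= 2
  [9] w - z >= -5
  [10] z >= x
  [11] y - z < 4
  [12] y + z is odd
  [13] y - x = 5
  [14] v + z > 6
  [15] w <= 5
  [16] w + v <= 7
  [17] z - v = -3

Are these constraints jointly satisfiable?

Take x = 0, y = 5, z = 2, w = 0, v = 5. Then constraint 4: x + w = 0; constraint 8: v - x = 5; constraint 9: w - z = -2, and every other listed constraint is also met.

Satisfiable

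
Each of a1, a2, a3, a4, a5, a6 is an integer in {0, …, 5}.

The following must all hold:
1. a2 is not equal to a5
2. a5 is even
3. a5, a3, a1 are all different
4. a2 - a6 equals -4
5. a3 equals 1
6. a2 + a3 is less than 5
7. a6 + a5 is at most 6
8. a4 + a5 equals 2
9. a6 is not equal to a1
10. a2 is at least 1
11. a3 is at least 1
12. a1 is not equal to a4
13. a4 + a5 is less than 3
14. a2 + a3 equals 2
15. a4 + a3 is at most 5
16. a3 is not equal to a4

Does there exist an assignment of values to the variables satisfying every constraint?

Satisfiable

Take a1 = 4, a2 = 1, a3 = 1, a4 = 2, a5 = 0, a6 = 5. Then constraint 4: a2 - a6 = -4; constraint 6: a2 + a3 = 2, and every other listed constraint is also met.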